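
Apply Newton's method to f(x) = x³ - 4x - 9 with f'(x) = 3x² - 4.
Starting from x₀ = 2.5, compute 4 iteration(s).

f(x) = x³ - 4x - 9
f'(x) = 3x² - 4
x₀ = 2.5

Newton-Raphson formula: x_{n+1} = x_n - f(x_n)/f'(x_n)

Iteration 1:
  f(2.500000) = -3.375000
  f'(2.500000) = 14.750000
  x_1 = 2.500000 - (-3.375000)/14.750000 = 2.728814
Iteration 2:
  f(2.728814) = 0.404647
  f'(2.728814) = 18.339270
  x_2 = 2.728814 - 0.404647/18.339270 = 2.706749
Iteration 3:
  f(2.706749) = 0.003975
  f'(2.706749) = 17.979471
  x_3 = 2.706749 - 0.003975/17.979471 = 2.706528
Iteration 4:
  f(2.706528) = 0.000000
  f'(2.706528) = 17.975881
  x_4 = 2.706528 - 0.000000/17.975881 = 2.706528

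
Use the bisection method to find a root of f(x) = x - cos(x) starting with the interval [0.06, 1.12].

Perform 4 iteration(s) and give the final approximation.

f(x) = x - cos(x)
Initial interval: [0.06, 1.12]

Iteration 1:
  c_1 = (0.060000 + 1.120000)/2 = 0.590000
  f(c_1) = f(0.590000) = -0.240941
  f(a) × f(c) ≥ 0, new interval: [0.590000, 1.120000]
Iteration 2:
  c_2 = (0.590000 + 1.120000)/2 = 0.855000
  f(c_2) = f(0.855000) = 0.198781
  f(a) × f(c) < 0, new interval: [0.590000, 0.855000]
Iteration 3:
  c_3 = (0.590000 + 0.855000)/2 = 0.722500
  f(c_3) = f(0.722500) = -0.027655
  f(a) × f(c) ≥ 0, new interval: [0.722500, 0.855000]
Iteration 4:
  c_4 = (0.722500 + 0.855000)/2 = 0.788750
  f(c_4) = f(0.788750) = 0.084017
  f(a) × f(c) < 0, new interval: [0.722500, 0.788750]

After 4 iteration(s), the approximation is c_4 = 0.788750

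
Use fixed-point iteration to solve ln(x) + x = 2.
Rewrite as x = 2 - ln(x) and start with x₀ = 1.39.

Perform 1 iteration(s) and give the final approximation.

Equation: ln(x) + x = 2
Fixed-point form: x = 2 - ln(x)
x₀ = 1.39

x_1 = g(1.390000) = 1.670696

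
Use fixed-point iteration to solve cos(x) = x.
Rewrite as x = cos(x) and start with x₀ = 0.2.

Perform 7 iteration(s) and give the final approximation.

Equation: cos(x) = x
Fixed-point form: x = cos(x)
x₀ = 0.2

x_1 = g(0.200000) = 0.980067
x_2 = g(0.980067) = 0.556967
x_3 = g(0.556967) = 0.848862
x_4 = g(0.848862) = 0.660838
x_5 = g(0.660838) = 0.789478
x_6 = g(0.789478) = 0.704216
x_7 = g(0.704216) = 0.762120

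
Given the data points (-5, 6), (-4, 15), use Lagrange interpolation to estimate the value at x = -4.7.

Lagrange interpolation formula:
P(x) = Σ yᵢ × Lᵢ(x)
where Lᵢ(x) = Π_{j≠i} (x - xⱼ)/(xᵢ - xⱼ)

L_0(-4.7) = (-4.7 - (-4))/(-5 - (-4)) = 0.700000
L_1(-4.7) = (-4.7 - (-5))/(-4 - (-5)) = 0.300000

P(-4.7) = 6×L_0(-4.7) + 15×L_1(-4.7)
P(-4.7) = 8.700000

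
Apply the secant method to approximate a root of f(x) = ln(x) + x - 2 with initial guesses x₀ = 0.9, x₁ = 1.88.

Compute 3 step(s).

f(x) = ln(x) + x - 2
x₀ = 0.9, x₁ = 1.88

Secant formula: x_{n+1} = x_n - f(x_n)(x_n - x_{n-1})/(f(x_n) - f(x_{n-1}))

Iteration 1:
  f(0.900000) = -1.205361
  f(1.880000) = 0.511272
  x_2 = 1.880000 - 0.511272×(1.880000 - 0.900000)/(0.511272 - (-1.205361))
       = 1.588123
Iteration 2:
  f(1.880000) = 0.511272
  f(1.588123) = 0.050675
  x_3 = 1.588123 - 0.050675×(1.588123 - 1.880000)/(0.050675 - 0.511272)
       = 1.556010
Iteration 3:
  f(1.588123) = 0.050675
  f(1.556010) = -0.001865
  x_4 = 1.556010 - (-0.001865)×(1.556010 - 1.588123)/(-0.001865 - 0.050675)
       = 1.557150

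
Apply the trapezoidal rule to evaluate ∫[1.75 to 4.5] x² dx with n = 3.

f(x) = x²
a = 1.75, b = 4.5, n = 3
h = (b - a)/n = 0.916667

Trapezoidal rule: (h/2)[f(x₀) + 2f(x₁) + 2f(x₂) + ... + f(xₙ)]

x_0 = 1.7500, f(x_0) = 3.062500, coefficient = 1
x_1 = 2.6667, f(x_1) = 7.111111, coefficient = 2
x_2 = 3.5833, f(x_2) = 12.840278, coefficient = 2
x_3 = 4.5000, f(x_3) = 20.250000, coefficient = 1

I ≈ (0.916667/2) × 63.215278 = 28.973669
Exact value: 28.588542
Error: 0.385127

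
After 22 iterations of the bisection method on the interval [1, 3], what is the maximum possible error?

Bisection error bound: |error| ≤ (b-a)/2^n
|error| ≤ (3 - 1)/2^22 = 2/2^22
|error| ≤ 0.0000004768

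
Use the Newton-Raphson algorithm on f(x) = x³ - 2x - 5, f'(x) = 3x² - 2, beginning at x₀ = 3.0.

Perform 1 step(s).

f(x) = x³ - 2x - 5
f'(x) = 3x² - 2
x₀ = 3.0

Newton-Raphson formula: x_{n+1} = x_n - f(x_n)/f'(x_n)

Iteration 1:
  f(3.000000) = 16.000000
  f'(3.000000) = 25.000000
  x_1 = 3.000000 - 16.000000/25.000000 = 2.360000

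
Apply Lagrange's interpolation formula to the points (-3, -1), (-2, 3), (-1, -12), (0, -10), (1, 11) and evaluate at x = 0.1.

Lagrange interpolation formula:
P(x) = Σ yᵢ × Lᵢ(x)
where Lᵢ(x) = Π_{j≠i} (x - xⱼ)/(xᵢ - xⱼ)

L_0(0.1) = (0.1 - (-2))/(-3 - (-2)) × (0.1 - (-1))/(-3 - (-1)) × (0.1 - 0)/(-3 - 0) × (0.1 - 1)/(-3 - 1) = -0.008663
L_1(0.1) = (0.1 - (-3))/(-2 - (-3)) × (0.1 - (-1))/(-2 - (-1)) × (0.1 - 0)/(-2 - 0) × (0.1 - 1)/(-2 - 1) = 0.051150
L_2(0.1) = (0.1 - (-3))/(-1 - (-3)) × (0.1 - (-2))/(-1 - (-2)) × (0.1 - 0)/(-1 - 0) × (0.1 - 1)/(-1 - 1) = -0.146475
L_3(0.1) = (0.1 - (-3))/(0 - (-3)) × (0.1 - (-2))/(0 - (-2)) × (0.1 - (-1))/(0 - (-1)) × (0.1 - 1)/(0 - 1) = 1.074150
L_4(0.1) = (0.1 - (-3))/(1 - (-3)) × (0.1 - (-2))/(1 - (-2)) × (0.1 - (-1))/(1 - (-1)) × (0.1 - 0)/(1 - 0) = 0.029838

P(0.1) = (-1)×L_0(0.1) + 3×L_1(0.1) + (-12)×L_2(0.1) + (-10)×L_3(0.1) + 11×L_4(0.1)
P(0.1) = -8.493475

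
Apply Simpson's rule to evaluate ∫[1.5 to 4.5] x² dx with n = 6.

f(x) = x²
a = 1.5, b = 4.5, n = 6
h = (b - a)/n = 0.500000

Simpson's rule: (h/3)[f(x₀) + 4f(x₁) + 2f(x₂) + ... + f(xₙ)]

x_0 = 1.5000, f(x_0) = 2.250000, coefficient = 1
x_1 = 2.0000, f(x_1) = 4.000000, coefficient = 4
x_2 = 2.5000, f(x_2) = 6.250000, coefficient = 2
x_3 = 3.0000, f(x_3) = 9.000000, coefficient = 4
x_4 = 3.5000, f(x_4) = 12.250000, coefficient = 2
x_5 = 4.0000, f(x_5) = 16.000000, coefficient = 4
x_6 = 4.5000, f(x_6) = 20.250000, coefficient = 1

I ≈ (0.500000/3) × 175.500000 = 29.250000
Exact value: 29.250000
Error: 0.000000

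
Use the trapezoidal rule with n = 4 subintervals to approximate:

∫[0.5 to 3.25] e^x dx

f(x) = e^x
a = 0.5, b = 3.25, n = 4
h = (b - a)/n = 0.687500

Trapezoidal rule: (h/2)[f(x₀) + 2f(x₁) + 2f(x₂) + ... + f(xₙ)]

x_0 = 0.5000, f(x_0) = 1.648721, coefficient = 1
x_1 = 1.1875, f(x_1) = 3.278874, coefficient = 2
x_2 = 1.8750, f(x_2) = 6.520819, coefficient = 2
x_3 = 2.5625, f(x_3) = 12.968197, coefficient = 2
x_4 = 3.2500, f(x_4) = 25.790340, coefficient = 1

I ≈ (0.687500/2) × 72.974842 = 25.085102
Exact value: 24.141619
Error: 0.943483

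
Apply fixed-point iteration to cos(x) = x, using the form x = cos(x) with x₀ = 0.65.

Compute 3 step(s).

Equation: cos(x) = x
Fixed-point form: x = cos(x)
x₀ = 0.65

x_1 = g(0.650000) = 0.796084
x_2 = g(0.796084) = 0.699511
x_3 = g(0.699511) = 0.765157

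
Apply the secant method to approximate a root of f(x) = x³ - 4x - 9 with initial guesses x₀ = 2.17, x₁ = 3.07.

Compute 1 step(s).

f(x) = x³ - 4x - 9
x₀ = 2.17, x₁ = 3.07

Secant formula: x_{n+1} = x_n - f(x_n)(x_n - x_{n-1})/(f(x_n) - f(x_{n-1}))

Iteration 1:
  f(2.170000) = -7.461687
  f(3.070000) = 7.654443
  x_2 = 3.070000 - 7.654443×(3.070000 - 2.170000)/(7.654443 - (-7.461687))
       = 2.614262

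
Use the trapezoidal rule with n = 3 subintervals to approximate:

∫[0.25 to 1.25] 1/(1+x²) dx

f(x) = 1/(1+x²)
a = 0.25, b = 1.25, n = 3
h = (b - a)/n = 0.333333

Trapezoidal rule: (h/2)[f(x₀) + 2f(x₁) + 2f(x₂) + ... + f(xₙ)]

x_0 = 0.2500, f(x_0) = 0.941176, coefficient = 1
x_1 = 0.5833, f(x_1) = 0.746114, coefficient = 2
x_2 = 0.9167, f(x_2) = 0.543396, coefficient = 2
x_3 = 1.2500, f(x_3) = 0.390244, coefficient = 1

I ≈ (0.333333/2) × 3.910441 = 0.651740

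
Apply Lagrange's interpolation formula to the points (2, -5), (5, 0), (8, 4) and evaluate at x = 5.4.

Lagrange interpolation formula:
P(x) = Σ yᵢ × Lᵢ(x)
where Lᵢ(x) = Π_{j≠i} (x - xⱼ)/(xᵢ - xⱼ)

L_0(5.4) = (5.4 - 5)/(2 - 5) × (5.4 - 8)/(2 - 8) = -0.057778
L_1(5.4) = (5.4 - 2)/(5 - 2) × (5.4 - 8)/(5 - 8) = 0.982222
L_2(5.4) = (5.4 - 2)/(8 - 2) × (5.4 - 5)/(8 - 5) = 0.075556

P(5.4) = (-5)×L_0(5.4) + 0×L_1(5.4) + 4×L_2(5.4)
P(5.4) = 0.591111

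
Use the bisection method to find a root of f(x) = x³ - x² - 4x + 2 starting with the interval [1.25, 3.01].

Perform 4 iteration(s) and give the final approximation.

f(x) = x³ - x² - 4x + 2
Initial interval: [1.25, 3.01]

Iteration 1:
  c_1 = (1.250000 + 3.010000)/2 = 2.130000
  f(c_1) = f(2.130000) = -1.393303
  f(a) × f(c) ≥ 0, new interval: [2.130000, 3.010000]
Iteration 2:
  c_2 = (2.130000 + 3.010000)/2 = 2.570000
  f(c_2) = f(2.570000) = 2.089693
  f(a) × f(c) < 0, new interval: [2.130000, 2.570000]
Iteration 3:
  c_3 = (2.130000 + 2.570000)/2 = 2.350000
  f(c_3) = f(2.350000) = 0.055375
  f(a) × f(c) < 0, new interval: [2.130000, 2.350000]
Iteration 4:
  c_4 = (2.130000 + 2.350000)/2 = 2.240000
  f(c_4) = f(2.240000) = -0.738176
  f(a) × f(c) ≥ 0, new interval: [2.240000, 2.350000]

After 4 iteration(s), the approximation is c_4 = 2.240000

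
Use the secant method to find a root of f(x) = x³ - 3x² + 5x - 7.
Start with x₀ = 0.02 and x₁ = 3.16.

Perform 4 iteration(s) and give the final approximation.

f(x) = x³ - 3x² + 5x - 7
x₀ = 0.02, x₁ = 3.16

Secant formula: x_{n+1} = x_n - f(x_n)(x_n - x_{n-1})/(f(x_n) - f(x_{n-1}))

Iteration 1:
  f(0.020000) = -6.901192
  f(3.160000) = 10.397696
  x_2 = 3.160000 - 10.397696×(3.160000 - 0.020000)/(10.397696 - (-6.901192))
       = 1.272667
Iteration 2:
  f(3.160000) = 10.397696
  f(1.272667) = -3.434394
  x_3 = 1.272667 - (-3.434394)×(1.272667 - 3.160000)/(-3.434394 - 10.397696)
       = 1.741276
Iteration 3:
  f(1.272667) = -3.434394
  f(1.741276) = -2.110124
  x_4 = 1.741276 - (-2.110124)×(1.741276 - 1.272667)/(-2.110124 - (-3.434394))
       = 2.487969
Iteration 4:
  f(1.741276) = -2.110124
  f(2.487969) = 2.270379
  x_5 = 2.487969 - 2.270379×(2.487969 - 1.741276)/(2.270379 - (-2.110124))
       = 2.100964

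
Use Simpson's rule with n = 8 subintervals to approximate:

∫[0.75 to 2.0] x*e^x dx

f(x) = x*e^x
a = 0.75, b = 2.0, n = 8
h = (b - a)/n = 0.156250

Simpson's rule: (h/3)[f(x₀) + 4f(x₁) + 2f(x₂) + ... + f(xₙ)]

x_0 = 0.7500, f(x_0) = 1.587750, coefficient = 1
x_1 = 0.9062, f(x_1) = 2.242990, coefficient = 4
x_2 = 1.0625, f(x_2) = 3.074446, coefficient = 2
x_3 = 1.2188, f(x_3) = 4.122978, coefficient = 4
x_4 = 1.3750, f(x_4) = 5.438230, coefficient = 2
x_5 = 1.5312, f(x_5) = 7.080428, coefficient = 4
x_6 = 1.6875, f(x_6) = 9.122539, coefficient = 2
x_7 = 1.8438, f(x_7) = 11.652859, coefficient = 4
x_8 = 2.0000, f(x_8) = 14.778112, coefficient = 1

I ≈ (0.156250/3) × 152.033314 = 7.918402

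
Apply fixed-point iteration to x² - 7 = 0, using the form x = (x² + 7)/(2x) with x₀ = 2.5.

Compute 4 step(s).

Equation: x² - 7 = 0
Fixed-point form: x = (x² + 7)/(2x)
x₀ = 2.5

x_1 = g(2.500000) = 2.650000
x_2 = g(2.650000) = 2.645755
x_3 = g(2.645755) = 2.645751
x_4 = g(2.645751) = 2.645751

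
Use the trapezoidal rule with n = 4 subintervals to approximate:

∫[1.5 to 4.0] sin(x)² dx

f(x) = sin(x)²
a = 1.5, b = 4.0, n = 4
h = (b - a)/n = 0.625000

Trapezoidal rule: (h/2)[f(x₀) + 2f(x₁) + 2f(x₂) + ... + f(xₙ)]

x_0 = 1.5000, f(x_0) = 0.994996, coefficient = 1
x_1 = 2.1250, f(x_1) = 0.723044, coefficient = 2
x_2 = 2.7500, f(x_2) = 0.145665, coefficient = 2
x_3 = 3.3750, f(x_3) = 0.053497, coefficient = 2
x_4 = 4.0000, f(x_4) = 0.572750, coefficient = 1

I ≈ (0.625000/2) × 3.412158 = 1.066299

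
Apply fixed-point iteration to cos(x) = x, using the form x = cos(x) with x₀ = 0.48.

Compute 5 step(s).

Equation: cos(x) = x
Fixed-point form: x = cos(x)
x₀ = 0.48

x_1 = g(0.480000) = 0.886995
x_2 = g(0.886995) = 0.631744
x_3 = g(0.631744) = 0.806999
x_4 = g(0.806999) = 0.691669
x_5 = g(0.691669) = 0.770182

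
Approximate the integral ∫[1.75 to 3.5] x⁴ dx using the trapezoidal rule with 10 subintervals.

f(x) = x⁴
a = 1.75, b = 3.5, n = 10
h = (b - a)/n = 0.175000

Trapezoidal rule: (h/2)[f(x₀) + 2f(x₁) + 2f(x₂) + ... + f(xₙ)]

x_0 = 1.7500, f(x_0) = 9.378906, coefficient = 1
x_1 = 1.9250, f(x_1) = 13.731657, coefficient = 2
x_2 = 2.1000, f(x_2) = 19.448100, coefficient = 2
x_3 = 2.2750, f(x_3) = 26.787094, coefficient = 2
x_4 = 2.4500, f(x_4) = 36.030006, coefficient = 2
x_5 = 2.6250, f(x_5) = 47.480713, coefficient = 2
x_6 = 2.8000, f(x_6) = 61.465600, coefficient = 2
x_7 = 2.9750, f(x_7) = 78.333563, coefficient = 2
x_8 = 3.1500, f(x_8) = 98.456006, coefficient = 2
x_9 = 3.3250, f(x_9) = 122.226844, coefficient = 2
x_10 = 3.5000, f(x_10) = 150.062500, coefficient = 1

I ≈ (0.175000/2) × 1167.360573 = 102.144050
Exact value: 101.761133
Error: 0.382917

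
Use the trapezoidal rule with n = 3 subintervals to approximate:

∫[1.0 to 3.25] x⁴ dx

f(x) = x⁴
a = 1.0, b = 3.25, n = 3
h = (b - a)/n = 0.750000

Trapezoidal rule: (h/2)[f(x₀) + 2f(x₁) + 2f(x₂) + ... + f(xₙ)]

x_0 = 1.0000, f(x_0) = 1.000000, coefficient = 1
x_1 = 1.7500, f(x_1) = 9.378906, coefficient = 2
x_2 = 2.5000, f(x_2) = 39.062500, coefficient = 2
x_3 = 3.2500, f(x_3) = 111.566406, coefficient = 1

I ≈ (0.750000/2) × 209.449219 = 78.543457
Exact value: 72.318164
Error: 6.225293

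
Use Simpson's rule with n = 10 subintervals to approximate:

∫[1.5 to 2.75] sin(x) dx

f(x) = sin(x)
a = 1.5, b = 2.75, n = 10
h = (b - a)/n = 0.125000

Simpson's rule: (h/3)[f(x₀) + 4f(x₁) + 2f(x₂) + ... + f(xₙ)]

x_0 = 1.5000, f(x_0) = 0.997495, coefficient = 1
x_1 = 1.6250, f(x_1) = 0.998531, coefficient = 4
x_2 = 1.7500, f(x_2) = 0.983986, coefficient = 2
x_3 = 1.8750, f(x_3) = 0.954086, coefficient = 4
x_4 = 2.0000, f(x_4) = 0.909297, coefficient = 2
x_5 = 2.1250, f(x_5) = 0.850320, coefficient = 4
x_6 = 2.2500, f(x_6) = 0.778073, coefficient = 2
x_7 = 2.3750, f(x_7) = 0.693685, coefficient = 4
x_8 = 2.5000, f(x_8) = 0.598472, coefficient = 2
x_9 = 2.6250, f(x_9) = 0.493920, coefficient = 4
x_10 = 2.7500, f(x_10) = 0.381661, coefficient = 1

I ≈ (0.125000/3) × 23.880982 = 0.995041
Exact value: 0.995040
Error: 0.000001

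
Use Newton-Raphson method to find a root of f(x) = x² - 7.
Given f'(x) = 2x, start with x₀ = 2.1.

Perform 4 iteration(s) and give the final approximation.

f(x) = x² - 7
f'(x) = 2x
x₀ = 2.1

Newton-Raphson formula: x_{n+1} = x_n - f(x_n)/f'(x_n)

Iteration 1:
  f(2.100000) = -2.590000
  f'(2.100000) = 4.200000
  x_1 = 2.100000 - (-2.590000)/4.200000 = 2.716667
Iteration 2:
  f(2.716667) = 0.380278
  f'(2.716667) = 5.433333
  x_2 = 2.716667 - 0.380278/5.433333 = 2.646677
Iteration 3:
  f(2.646677) = 0.004899
  f'(2.646677) = 5.293354
  x_3 = 2.646677 - 0.004899/5.293354 = 2.645751
Iteration 4:
  f(2.645751) = 0.000001
  f'(2.645751) = 5.291503
  x_4 = 2.645751 - 0.000001/5.291503 = 2.645751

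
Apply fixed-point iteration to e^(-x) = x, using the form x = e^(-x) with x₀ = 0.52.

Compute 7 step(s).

Equation: e^(-x) = x
Fixed-point form: x = e^(-x)
x₀ = 0.52

x_1 = g(0.520000) = 0.594521
x_2 = g(0.594521) = 0.551827
x_3 = g(0.551827) = 0.575897
x_4 = g(0.575897) = 0.562201
x_5 = g(0.562201) = 0.569953
x_6 = g(0.569953) = 0.565552
x_7 = g(0.565552) = 0.568047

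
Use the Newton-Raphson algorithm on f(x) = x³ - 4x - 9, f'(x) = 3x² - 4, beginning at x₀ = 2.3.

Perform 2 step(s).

f(x) = x³ - 4x - 9
f'(x) = 3x² - 4
x₀ = 2.3

Newton-Raphson formula: x_{n+1} = x_n - f(x_n)/f'(x_n)

Iteration 1:
  f(2.300000) = -6.033000
  f'(2.300000) = 11.870000
  x_1 = 2.300000 - (-6.033000)/11.870000 = 2.808256
Iteration 2:
  f(2.808256) = 1.913732
  f'(2.808256) = 19.658907
  x_2 = 2.808256 - 1.913732/19.658907 = 2.710909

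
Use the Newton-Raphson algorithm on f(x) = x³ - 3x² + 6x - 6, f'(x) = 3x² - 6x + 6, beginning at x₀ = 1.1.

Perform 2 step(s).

f(x) = x³ - 3x² + 6x - 6
f'(x) = 3x² - 6x + 6
x₀ = 1.1

Newton-Raphson formula: x_{n+1} = x_n - f(x_n)/f'(x_n)

Iteration 1:
  f(1.100000) = -1.699000
  f'(1.100000) = 3.030000
  x_1 = 1.100000 - (-1.699000)/3.030000 = 1.660726
Iteration 2:
  f(1.660726) = 0.270624
  f'(1.660726) = 4.309677
  x_2 = 1.660726 - 0.270624/4.309677 = 1.597932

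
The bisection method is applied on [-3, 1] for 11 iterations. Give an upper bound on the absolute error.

Bisection error bound: |error| ≤ (b-a)/2^n
|error| ≤ (1 - (-3))/2^11 = 4/2^11
|error| ≤ 0.0019531250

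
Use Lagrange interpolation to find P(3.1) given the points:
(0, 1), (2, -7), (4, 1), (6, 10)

Lagrange interpolation formula:
P(x) = Σ yᵢ × Lᵢ(x)
where Lᵢ(x) = Π_{j≠i} (x - xⱼ)/(xᵢ - xⱼ)

L_0(3.1) = (3.1 - 2)/(0 - 2) × (3.1 - 4)/(0 - 4) × (3.1 - 6)/(0 - 6) = -0.059812
L_1(3.1) = (3.1 - 0)/(2 - 0) × (3.1 - 4)/(2 - 4) × (3.1 - 6)/(2 - 6) = 0.505687
L_2(3.1) = (3.1 - 0)/(4 - 0) × (3.1 - 2)/(4 - 2) × (3.1 - 6)/(4 - 6) = 0.618063
L_3(3.1) = (3.1 - 0)/(6 - 0) × (3.1 - 2)/(6 - 2) × (3.1 - 4)/(6 - 4) = -0.063938

P(3.1) = 1×L_0(3.1) + (-7)×L_1(3.1) + 1×L_2(3.1) + 10×L_3(3.1)
P(3.1) = -3.620937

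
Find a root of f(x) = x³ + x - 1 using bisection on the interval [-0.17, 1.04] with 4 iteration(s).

f(x) = x³ + x - 1
Initial interval: [-0.17, 1.04]

Iteration 1:
  c_1 = (-0.170000 + 1.040000)/2 = 0.435000
  f(c_1) = f(0.435000) = -0.482687
  f(a) × f(c) ≥ 0, new interval: [0.435000, 1.040000]
Iteration 2:
  c_2 = (0.435000 + 1.040000)/2 = 0.737500
  f(c_2) = f(0.737500) = 0.138631
  f(a) × f(c) < 0, new interval: [0.435000, 0.737500]
Iteration 3:
  c_3 = (0.435000 + 0.737500)/2 = 0.586250
  f(c_3) = f(0.586250) = -0.212262
  f(a) × f(c) ≥ 0, new interval: [0.586250, 0.737500]
Iteration 4:
  c_4 = (0.586250 + 0.737500)/2 = 0.661875
  f(c_4) = f(0.661875) = -0.048172
  f(a) × f(c) ≥ 0, new interval: [0.661875, 0.737500]

After 4 iteration(s), the approximation is c_4 = 0.661875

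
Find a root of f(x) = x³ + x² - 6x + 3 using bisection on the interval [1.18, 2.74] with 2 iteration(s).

f(x) = x³ + x² - 6x + 3
Initial interval: [1.18, 2.74]

Iteration 1:
  c_1 = (1.180000 + 2.740000)/2 = 1.960000
  f(c_1) = f(1.960000) = 2.611136
  f(a) × f(c) < 0, new interval: [1.180000, 1.960000]
Iteration 2:
  c_2 = (1.180000 + 1.960000)/2 = 1.570000
  f(c_2) = f(1.570000) = -0.085207
  f(a) × f(c) ≥ 0, new interval: [1.570000, 1.960000]

After 2 iteration(s), the approximation is c_2 = 1.570000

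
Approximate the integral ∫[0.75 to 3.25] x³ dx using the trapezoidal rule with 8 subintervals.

f(x) = x³
a = 0.75, b = 3.25, n = 8
h = (b - a)/n = 0.312500

Trapezoidal rule: (h/2)[f(x₀) + 2f(x₁) + 2f(x₂) + ... + f(xₙ)]

x_0 = 0.7500, f(x_0) = 0.421875, coefficient = 1
x_1 = 1.0625, f(x_1) = 1.199463, coefficient = 2
x_2 = 1.3750, f(x_2) = 2.599609, coefficient = 2
x_3 = 1.6875, f(x_3) = 4.805420, coefficient = 2
x_4 = 2.0000, f(x_4) = 8.000000, coefficient = 2
x_5 = 2.3125, f(x_5) = 12.366455, coefficient = 2
x_6 = 2.6250, f(x_6) = 18.087891, coefficient = 2
x_7 = 2.9375, f(x_7) = 25.347412, coefficient = 2
x_8 = 3.2500, f(x_8) = 34.328125, coefficient = 1

I ≈ (0.312500/2) × 179.562500 = 28.056641
Exact value: 27.812500
Error: 0.244141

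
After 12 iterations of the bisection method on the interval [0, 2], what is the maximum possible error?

Bisection error bound: |error| ≤ (b-a)/2^n
|error| ≤ (2 - 0)/2^12 = 2/2^12
|error| ≤ 0.0004882812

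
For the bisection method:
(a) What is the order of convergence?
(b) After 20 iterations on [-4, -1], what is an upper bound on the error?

(a) Bisection has linear (order 1) convergence; the error is halved each step.

(b) Error bound = (b-a)/2^n = (-1 - (-4))/2^{20}
    = 3/2^{20}

(a) 1 (linear); (b) error ≤ 2.86e-06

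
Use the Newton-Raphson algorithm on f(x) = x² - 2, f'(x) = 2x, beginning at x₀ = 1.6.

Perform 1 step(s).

f(x) = x² - 2
f'(x) = 2x
x₀ = 1.6

Newton-Raphson formula: x_{n+1} = x_n - f(x_n)/f'(x_n)

Iteration 1:
  f(1.600000) = 0.560000
  f'(1.600000) = 3.200000
  x_1 = 1.600000 - 0.560000/3.200000 = 1.425000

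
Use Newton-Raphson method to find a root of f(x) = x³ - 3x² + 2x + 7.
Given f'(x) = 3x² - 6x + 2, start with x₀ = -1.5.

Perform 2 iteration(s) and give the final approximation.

f(x) = x³ - 3x² + 2x + 7
f'(x) = 3x² - 6x + 2
x₀ = -1.5

Newton-Raphson formula: x_{n+1} = x_n - f(x_n)/f'(x_n)

Iteration 1:
  f(-1.500000) = -6.125000
  f'(-1.500000) = 17.750000
  x_1 = -1.500000 - (-6.125000)/17.750000 = -1.154930
Iteration 2:
  f(-1.154930) = -0.851963
  f'(-1.154930) = 12.931164
  x_2 = -1.154930 - (-0.851963)/12.931164 = -1.089045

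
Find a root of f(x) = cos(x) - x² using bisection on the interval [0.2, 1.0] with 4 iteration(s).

f(x) = cos(x) - x²
Initial interval: [0.2, 1.0]

Iteration 1:
  c_1 = (0.200000 + 1.000000)/2 = 0.600000
  f(c_1) = f(0.600000) = 0.465336
  f(a) × f(c) ≥ 0, new interval: [0.600000, 1.000000]
Iteration 2:
  c_2 = (0.600000 + 1.000000)/2 = 0.800000
  f(c_2) = f(0.800000) = 0.056707
  f(a) × f(c) ≥ 0, new interval: [0.800000, 1.000000]
Iteration 3:
  c_3 = (0.800000 + 1.000000)/2 = 0.900000
  f(c_3) = f(0.900000) = -0.188390
  f(a) × f(c) < 0, new interval: [0.800000, 0.900000]
Iteration 4:
  c_4 = (0.800000 + 0.900000)/2 = 0.850000
  f(c_4) = f(0.850000) = -0.062517
  f(a) × f(c) < 0, new interval: [0.800000, 0.850000]

After 4 iteration(s), the approximation is c_4 = 0.850000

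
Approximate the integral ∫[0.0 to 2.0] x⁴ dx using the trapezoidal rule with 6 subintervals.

f(x) = x⁴
a = 0.0, b = 2.0, n = 6
h = (b - a)/n = 0.333333

Trapezoidal rule: (h/2)[f(x₀) + 2f(x₁) + 2f(x₂) + ... + f(xₙ)]

x_0 = 0.0000, f(x_0) = 0.000000, coefficient = 1
x_1 = 0.3333, f(x_1) = 0.012346, coefficient = 2
x_2 = 0.6667, f(x_2) = 0.197531, coefficient = 2
x_3 = 1.0000, f(x_3) = 1.000000, coefficient = 2
x_4 = 1.3333, f(x_4) = 3.160494, coefficient = 2
x_5 = 1.6667, f(x_5) = 7.716049, coefficient = 2
x_6 = 2.0000, f(x_6) = 16.000000, coefficient = 1

I ≈ (0.333333/2) × 40.172840 = 6.695473
Exact value: 6.400000
Error: 0.295473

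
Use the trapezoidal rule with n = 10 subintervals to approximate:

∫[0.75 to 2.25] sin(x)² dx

f(x) = sin(x)²
a = 0.75, b = 2.25, n = 10
h = (b - a)/n = 0.150000

Trapezoidal rule: (h/2)[f(x₀) + 2f(x₁) + 2f(x₂) + ... + f(xₙ)]

x_0 = 0.7500, f(x_0) = 0.464631, coefficient = 1
x_1 = 0.9000, f(x_1) = 0.613601, coefficient = 2
x_2 = 1.0500, f(x_2) = 0.752423, coefficient = 2
x_3 = 1.2000, f(x_3) = 0.868697, coefficient = 2
x_4 = 1.3500, f(x_4) = 0.952036, coefficient = 2
x_5 = 1.5000, f(x_5) = 0.994996, coefficient = 2
x_6 = 1.6500, f(x_6) = 0.993740, coefficient = 2
x_7 = 1.8000, f(x_7) = 0.948379, coefficient = 2
x_8 = 1.9500, f(x_8) = 0.862966, coefficient = 2
x_9 = 2.1000, f(x_9) = 0.745130, coefficient = 2
x_10 = 2.2500, f(x_10) = 0.605398, coefficient = 1

I ≈ (0.150000/2) × 16.533967 = 1.240048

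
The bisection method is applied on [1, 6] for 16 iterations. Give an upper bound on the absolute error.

Bisection error bound: |error| ≤ (b-a)/2^n
|error| ≤ (6 - 1)/2^16 = 5/2^16
|error| ≤ 0.0000762939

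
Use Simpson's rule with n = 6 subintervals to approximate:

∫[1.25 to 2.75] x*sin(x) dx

f(x) = x*sin(x)
a = 1.25, b = 2.75, n = 6
h = (b - a)/n = 0.250000

Simpson's rule: (h/3)[f(x₀) + 4f(x₁) + 2f(x₂) + ... + f(xₙ)]

x_0 = 1.2500, f(x_0) = 1.186231, coefficient = 1
x_1 = 1.5000, f(x_1) = 1.496242, coefficient = 4
x_2 = 1.7500, f(x_2) = 1.721975, coefficient = 2
x_3 = 2.0000, f(x_3) = 1.818595, coefficient = 4
x_4 = 2.2500, f(x_4) = 1.750665, coefficient = 2
x_5 = 2.5000, f(x_5) = 1.496180, coefficient = 4
x_6 = 2.7500, f(x_6) = 1.049568, coefficient = 1

I ≈ (0.250000/3) × 28.425149 = 2.368762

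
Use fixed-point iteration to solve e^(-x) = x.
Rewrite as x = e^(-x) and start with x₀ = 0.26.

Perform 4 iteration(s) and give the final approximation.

Equation: e^(-x) = x
Fixed-point form: x = e^(-x)
x₀ = 0.26

x_1 = g(0.260000) = 0.771052
x_2 = g(0.771052) = 0.462526
x_3 = g(0.462526) = 0.629691
x_4 = g(0.629691) = 0.532757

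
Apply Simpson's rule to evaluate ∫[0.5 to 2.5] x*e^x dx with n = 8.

f(x) = x*e^x
a = 0.5, b = 2.5, n = 8
h = (b - a)/n = 0.250000

Simpson's rule: (h/3)[f(x₀) + 4f(x₁) + 2f(x₂) + ... + f(xₙ)]

x_0 = 0.5000, f(x_0) = 0.824361, coefficient = 1
x_1 = 0.7500, f(x_1) = 1.587750, coefficient = 4
x_2 = 1.0000, f(x_2) = 2.718282, coefficient = 2
x_3 = 1.2500, f(x_3) = 4.362929, coefficient = 4
x_4 = 1.5000, f(x_4) = 6.722534, coefficient = 2
x_5 = 1.7500, f(x_5) = 10.070555, coefficient = 4
x_6 = 2.0000, f(x_6) = 14.778112, coefficient = 2
x_7 = 2.2500, f(x_7) = 21.347406, coefficient = 4
x_8 = 2.5000, f(x_8) = 30.456235, coefficient = 1

I ≈ (0.250000/3) × 229.193007 = 19.099417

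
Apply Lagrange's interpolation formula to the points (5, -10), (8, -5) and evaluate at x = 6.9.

Lagrange interpolation formula:
P(x) = Σ yᵢ × Lᵢ(x)
where Lᵢ(x) = Π_{j≠i} (x - xⱼ)/(xᵢ - xⱼ)

L_0(6.9) = (6.9 - 8)/(5 - 8) = 0.366667
L_1(6.9) = (6.9 - 5)/(8 - 5) = 0.633333

P(6.9) = (-10)×L_0(6.9) + (-5)×L_1(6.9)
P(6.9) = -6.833333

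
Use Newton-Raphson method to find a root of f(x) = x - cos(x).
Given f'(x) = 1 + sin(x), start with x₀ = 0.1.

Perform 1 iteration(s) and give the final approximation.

f(x) = x - cos(x)
f'(x) = 1 + sin(x)
x₀ = 0.1

Newton-Raphson formula: x_{n+1} = x_n - f(x_n)/f'(x_n)

Iteration 1:
  f(0.100000) = -0.895004
  f'(0.100000) = 1.099833
  x_1 = 0.100000 - (-0.895004)/1.099833 = 0.913763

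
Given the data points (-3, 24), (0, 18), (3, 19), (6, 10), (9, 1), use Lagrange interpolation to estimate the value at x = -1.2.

Lagrange interpolation formula:
P(x) = Σ yᵢ × Lᵢ(x)
where Lᵢ(x) = Π_{j≠i} (x - xⱼ)/(xᵢ - xⱼ)

L_0(-1.2) = (-1.2 - 0)/(-3 - 0) × (-1.2 - 3)/(-3 - 3) × (-1.2 - 6)/(-3 - 6) × (-1.2 - 9)/(-3 - 9) = 0.190400
L_1(-1.2) = (-1.2 - (-3))/(0 - (-3)) × (-1.2 - 3)/(0 - 3) × (-1.2 - 6)/(0 - 6) × (-1.2 - 9)/(0 - 9) = 1.142400
L_2(-1.2) = (-1.2 - (-3))/(3 - (-3)) × (-1.2 - 0)/(3 - 0) × (-1.2 - 6)/(3 - 6) × (-1.2 - 9)/(3 - 9) = -0.489600
L_3(-1.2) = (-1.2 - (-3))/(6 - (-3)) × (-1.2 - 0)/(6 - 0) × (-1.2 - 3)/(6 - 3) × (-1.2 - 9)/(6 - 9) = 0.190400
L_4(-1.2) = (-1.2 - (-3))/(9 - (-3)) × (-1.2 - 0)/(9 - 0) × (-1.2 - 3)/(9 - 3) × (-1.2 - 6)/(9 - 6) = -0.033600

P(-1.2) = 24×L_0(-1.2) + 18×L_1(-1.2) + 19×L_2(-1.2) + 10×L_3(-1.2) + 1×L_4(-1.2)
P(-1.2) = 17.700800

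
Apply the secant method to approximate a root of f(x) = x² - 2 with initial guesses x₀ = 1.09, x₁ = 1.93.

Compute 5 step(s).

f(x) = x² - 2
x₀ = 1.09, x₁ = 1.93

Secant formula: x_{n+1} = x_n - f(x_n)(x_n - x_{n-1})/(f(x_n) - f(x_{n-1}))

Iteration 1:
  f(1.090000) = -0.811900
  f(1.930000) = 1.724900
  x_2 = 1.930000 - 1.724900×(1.930000 - 1.090000)/(1.724900 - (-0.811900))
       = 1.358841
Iteration 2:
  f(1.930000) = 1.724900
  f(1.358841) = -0.153551
  x_3 = 1.358841 - (-0.153551)×(1.358841 - 1.930000)/(-0.153551 - 1.724900)
       = 1.405530
Iteration 3:
  f(1.358841) = -0.153551
  f(1.405530) = -0.024487
  x_4 = 1.405530 - (-0.024487)×(1.405530 - 1.358841)/(-0.024487 - (-0.153551))
       = 1.414388
Iteration 4:
  f(1.405530) = -0.024487
  f(1.414388) = 0.000492
  x_5 = 1.414388 - 0.000492×(1.414388 - 1.405530)/(0.000492 - (-0.024487))
       = 1.414213
Iteration 5:
  f(1.414388) = 0.000492
  f(1.414213) = -0.000002
  x_6 = 1.414213 - (-0.000002)×(1.414213 - 1.414388)/(-0.000002 - 0.000492)
       = 1.414214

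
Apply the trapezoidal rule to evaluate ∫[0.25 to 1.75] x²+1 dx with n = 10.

f(x) = x²+1
a = 0.25, b = 1.75, n = 10
h = (b - a)/n = 0.150000

Trapezoidal rule: (h/2)[f(x₀) + 2f(x₁) + 2f(x₂) + ... + f(xₙ)]

x_0 = 0.2500, f(x_0) = 1.062500, coefficient = 1
x_1 = 0.4000, f(x_1) = 1.160000, coefficient = 2
x_2 = 0.5500, f(x_2) = 1.302500, coefficient = 2
x_3 = 0.7000, f(x_3) = 1.490000, coefficient = 2
x_4 = 0.8500, f(x_4) = 1.722500, coefficient = 2
x_5 = 1.0000, f(x_5) = 2.000000, coefficient = 2
x_6 = 1.1500, f(x_6) = 2.322500, coefficient = 2
x_7 = 1.3000, f(x_7) = 2.690000, coefficient = 2
x_8 = 1.4500, f(x_8) = 3.102500, coefficient = 2
x_9 = 1.6000, f(x_9) = 3.560000, coefficient = 2
x_10 = 1.7500, f(x_10) = 4.062500, coefficient = 1

I ≈ (0.150000/2) × 43.825000 = 3.286875
Exact value: 3.281250
Error: 0.005625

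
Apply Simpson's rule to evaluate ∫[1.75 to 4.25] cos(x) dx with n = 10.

f(x) = cos(x)
a = 1.75, b = 4.25, n = 10
h = (b - a)/n = 0.250000

Simpson's rule: (h/3)[f(x₀) + 4f(x₁) + 2f(x₂) + ... + f(xₙ)]

x_0 = 1.7500, f(x_0) = -0.178246, coefficient = 1
x_1 = 2.0000, f(x_1) = -0.416147, coefficient = 4
x_2 = 2.2500, f(x_2) = -0.628174, coefficient = 2
x_3 = 2.5000, f(x_3) = -0.801144, coefficient = 4
x_4 = 2.7500, f(x_4) = -0.924302, coefficient = 2
x_5 = 3.0000, f(x_5) = -0.989992, coefficient = 4
x_6 = 3.2500, f(x_6) = -0.994130, coefficient = 2
x_7 = 3.5000, f(x_7) = -0.936457, coefficient = 4
x_8 = 3.7500, f(x_8) = -0.820559, coefficient = 2
x_9 = 4.0000, f(x_9) = -0.653644, coefficient = 4
x_10 = 4.2500, f(x_10) = -0.446087, coefficient = 1

I ≈ (0.250000/3) × -22.548197 = -1.879016
Exact value: -1.878975
Error: 0.000041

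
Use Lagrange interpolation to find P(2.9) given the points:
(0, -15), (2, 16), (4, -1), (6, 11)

Lagrange interpolation formula:
P(x) = Σ yᵢ × Lᵢ(x)
where Lᵢ(x) = Π_{j≠i} (x - xⱼ)/(xᵢ - xⱼ)

L_0(2.9) = (2.9 - 2)/(0 - 2) × (2.9 - 4)/(0 - 4) × (2.9 - 6)/(0 - 6) = -0.063938
L_1(2.9) = (2.9 - 0)/(2 - 0) × (2.9 - 4)/(2 - 4) × (2.9 - 6)/(2 - 6) = 0.618062
L_2(2.9) = (2.9 - 0)/(4 - 0) × (2.9 - 2)/(4 - 2) × (2.9 - 6)/(4 - 6) = 0.505687
L_3(2.9) = (2.9 - 0)/(6 - 0) × (2.9 - 2)/(6 - 2) × (2.9 - 4)/(6 - 4) = -0.059812

P(2.9) = (-15)×L_0(2.9) + 16×L_1(2.9) + (-1)×L_2(2.9) + 11×L_3(2.9)
P(2.9) = 9.684437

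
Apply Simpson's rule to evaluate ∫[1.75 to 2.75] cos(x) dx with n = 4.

f(x) = cos(x)
a = 1.75, b = 2.75, n = 4
h = (b - a)/n = 0.250000

Simpson's rule: (h/3)[f(x₀) + 4f(x₁) + 2f(x₂) + ... + f(xₙ)]

x_0 = 1.7500, f(x_0) = -0.178246, coefficient = 1
x_1 = 2.0000, f(x_1) = -0.416147, coefficient = 4
x_2 = 2.2500, f(x_2) = -0.628174, coefficient = 2
x_3 = 2.5000, f(x_3) = -0.801144, coefficient = 4
x_4 = 2.7500, f(x_4) = -0.924302, coefficient = 1

I ≈ (0.250000/3) × -7.228057 = -0.602338
Exact value: -0.602325
Error: 0.000013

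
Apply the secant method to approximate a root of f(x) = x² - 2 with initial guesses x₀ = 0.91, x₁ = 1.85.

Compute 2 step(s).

f(x) = x² - 2
x₀ = 0.91, x₁ = 1.85

Secant formula: x_{n+1} = x_n - f(x_n)(x_n - x_{n-1})/(f(x_n) - f(x_{n-1}))

Iteration 1:
  f(0.910000) = -1.171900
  f(1.850000) = 1.422500
  x_2 = 1.850000 - 1.422500×(1.850000 - 0.910000)/(1.422500 - (-1.171900))
       = 1.334601
Iteration 2:
  f(1.850000) = 1.422500
  f(1.334601) = -0.218839
  x_3 = 1.334601 - (-0.218839)×(1.334601 - 1.850000)/(-0.218839 - 1.422500)
       = 1.403319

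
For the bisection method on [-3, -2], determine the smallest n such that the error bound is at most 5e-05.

We need (b-a)/2^n ≤ 5e-05
(-2 - (-3))/2^n ≤ 5e-05
1/2^n ≤ 5e-05
2^n ≥ 20000
n ≥ log₂(20000) = 14.29
n ≥ 15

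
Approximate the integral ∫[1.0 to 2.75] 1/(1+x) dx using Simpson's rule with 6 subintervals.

f(x) = 1/(1+x)
a = 1.0, b = 2.75, n = 6
h = (b - a)/n = 0.291667

Simpson's rule: (h/3)[f(x₀) + 4f(x₁) + 2f(x₂) + ... + f(xₙ)]

x_0 = 1.0000, f(x_0) = 0.500000, coefficient = 1
x_1 = 1.2917, f(x_1) = 0.436364, coefficient = 4
x_2 = 1.5833, f(x_2) = 0.387097, coefficient = 2
x_3 = 1.8750, f(x_3) = 0.347826, coefficient = 4
x_4 = 2.1667, f(x_4) = 0.315789, coefficient = 2
x_5 = 2.4583, f(x_5) = 0.289157, coefficient = 4
x_6 = 2.7500, f(x_6) = 0.266667, coefficient = 1

I ≈ (0.291667/3) × 6.465825 = 0.628622
Exact value: 0.628609
Error: 0.000013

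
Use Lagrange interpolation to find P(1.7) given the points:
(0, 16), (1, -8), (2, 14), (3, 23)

Lagrange interpolation formula:
P(x) = Σ yᵢ × Lᵢ(x)
where Lᵢ(x) = Π_{j≠i} (x - xⱼ)/(xᵢ - xⱼ)

L_0(1.7) = (1.7 - 1)/(0 - 1) × (1.7 - 2)/(0 - 2) × (1.7 - 3)/(0 - 3) = -0.045500
L_1(1.7) = (1.7 - 0)/(1 - 0) × (1.7 - 2)/(1 - 2) × (1.7 - 3)/(1 - 3) = 0.331500
L_2(1.7) = (1.7 - 0)/(2 - 0) × (1.7 - 1)/(2 - 1) × (1.7 - 3)/(2 - 3) = 0.773500
L_3(1.7) = (1.7 - 0)/(3 - 0) × (1.7 - 1)/(3 - 1) × (1.7 - 2)/(3 - 2) = -0.059500

P(1.7) = 16×L_0(1.7) + (-8)×L_1(1.7) + 14×L_2(1.7) + 23×L_3(1.7)
P(1.7) = 6.080500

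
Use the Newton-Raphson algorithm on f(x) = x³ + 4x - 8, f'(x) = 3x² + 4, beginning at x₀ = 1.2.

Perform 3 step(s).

f(x) = x³ + 4x - 8
f'(x) = 3x² + 4
x₀ = 1.2

Newton-Raphson formula: x_{n+1} = x_n - f(x_n)/f'(x_n)

Iteration 1:
  f(1.200000) = -1.472000
  f'(1.200000) = 8.320000
  x_1 = 1.200000 - (-1.472000)/8.320000 = 1.376923
Iteration 2:
  f(1.376923) = 0.118224
  f'(1.376923) = 9.687751
  x_2 = 1.376923 - 0.118224/9.687751 = 1.364720
Iteration 3:
  f(1.364720) = 0.000613
  f'(1.364720) = 9.587379
  x_3 = 1.364720 - 0.000613/9.587379 = 1.364656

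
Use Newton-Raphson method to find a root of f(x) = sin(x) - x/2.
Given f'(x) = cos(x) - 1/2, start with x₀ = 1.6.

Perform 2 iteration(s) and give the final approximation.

f(x) = sin(x) - x/2
f'(x) = cos(x) - 1/2
x₀ = 1.6

Newton-Raphson formula: x_{n+1} = x_n - f(x_n)/f'(x_n)

Iteration 1:
  f(1.600000) = 0.199574
  f'(1.600000) = -0.529200
  x_1 = 1.600000 - 0.199574/(-0.529200) = 1.977124
Iteration 2:
  f(1.977124) = -0.069983
  f'(1.977124) = -0.895238
  x_2 = 1.977124 - (-0.069983)/(-0.895238) = 1.898951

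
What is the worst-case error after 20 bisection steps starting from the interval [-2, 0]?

Bisection error bound: |error| ≤ (b-a)/2^n
|error| ≤ (0 - (-2))/2^20 = 2/2^20
|error| ≤ 0.0000019073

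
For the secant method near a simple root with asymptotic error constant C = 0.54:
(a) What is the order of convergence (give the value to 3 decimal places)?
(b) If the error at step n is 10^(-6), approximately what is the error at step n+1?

(a) Secant method has superlinear convergence with order φ = (1+√5)/2 ≈ 1.618.
    This means |e_{n+1}| ≈ C|e_n|^1.618.

(b) With |e_n| = 10^(-6) and C = 0.54:
    |e_{n+1}| ≈ 0.54 × (10^(-6))^1.618 = 0.54 × 10^(-9.71)

(a) ≈ 1.618 (golden ratio); (b) |e_{n+1}| ≈ 1.057e-10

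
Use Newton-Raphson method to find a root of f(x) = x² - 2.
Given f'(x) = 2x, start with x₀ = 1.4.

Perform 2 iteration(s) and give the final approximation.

f(x) = x² - 2
f'(x) = 2x
x₀ = 1.4

Newton-Raphson formula: x_{n+1} = x_n - f(x_n)/f'(x_n)

Iteration 1:
  f(1.400000) = -0.040000
  f'(1.400000) = 2.800000
  x_1 = 1.400000 - (-0.040000)/2.800000 = 1.414286
Iteration 2:
  f(1.414286) = 0.000204
  f'(1.414286) = 2.828571
  x_2 = 1.414286 - 0.000204/2.828571 = 1.414214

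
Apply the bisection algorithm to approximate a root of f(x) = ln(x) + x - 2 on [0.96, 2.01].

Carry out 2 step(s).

f(x) = ln(x) + x - 2
Initial interval: [0.96, 2.01]

Iteration 1:
  c_1 = (0.960000 + 2.010000)/2 = 1.485000
  f(c_1) = f(1.485000) = -0.119585
  f(a) × f(c) ≥ 0, new interval: [1.485000, 2.010000]
Iteration 2:
  c_2 = (1.485000 + 2.010000)/2 = 1.747500
  f(c_2) = f(1.747500) = 0.305686
  f(a) × f(c) < 0, new interval: [1.485000, 1.747500]

After 2 iteration(s), the approximation is c_2 = 1.747500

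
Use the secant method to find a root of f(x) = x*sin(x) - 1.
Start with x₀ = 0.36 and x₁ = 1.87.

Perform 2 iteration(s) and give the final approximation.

f(x) = x*sin(x) - 1
x₀ = 0.36, x₁ = 1.87

Secant formula: x_{n+1} = x_n - f(x_n)(x_n - x_{n-1})/(f(x_n) - f(x_{n-1}))

Iteration 1:
  f(0.360000) = -0.873181
  f(1.870000) = 0.786919
  x_2 = 1.870000 - 0.786919×(1.870000 - 0.360000)/(0.786919 - (-0.873181))
       = 1.154232
Iteration 2:
  f(1.870000) = 0.786919
  f(1.154232) = 0.055527
  x_3 = 1.154232 - 0.055527×(1.154232 - 1.870000)/(0.055527 - 0.786919)
       = 1.099891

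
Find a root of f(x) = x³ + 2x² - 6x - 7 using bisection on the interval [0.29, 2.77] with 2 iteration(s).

f(x) = x³ + 2x² - 6x - 7
Initial interval: [0.29, 2.77]

Iteration 1:
  c_1 = (0.290000 + 2.770000)/2 = 1.530000
  f(c_1) = f(1.530000) = -7.916623
  f(a) × f(c) ≥ 0, new interval: [1.530000, 2.770000]
Iteration 2:
  c_2 = (1.530000 + 2.770000)/2 = 2.150000
  f(c_2) = f(2.150000) = -0.716625
  f(a) × f(c) ≥ 0, new interval: [2.150000, 2.770000]

After 2 iteration(s), the approximation is c_2 = 2.150000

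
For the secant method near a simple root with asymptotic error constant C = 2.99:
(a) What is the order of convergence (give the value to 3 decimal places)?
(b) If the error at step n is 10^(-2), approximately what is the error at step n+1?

(a) Secant method has superlinear convergence with order φ = (1+√5)/2 ≈ 1.618.
    This means |e_{n+1}| ≈ C|e_n|^1.618.

(b) With |e_n| = 10^(-2) and C = 2.99:
    |e_{n+1}| ≈ 2.99 × (10^(-2))^1.618 = 2.99 × 10^(-3.24)

(a) ≈ 1.618 (golden ratio); (b) |e_{n+1}| ≈ 1.736e-03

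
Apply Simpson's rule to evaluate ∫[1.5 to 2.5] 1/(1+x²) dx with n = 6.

f(x) = 1/(1+x²)
a = 1.5, b = 2.5, n = 6
h = (b - a)/n = 0.166667

Simpson's rule: (h/3)[f(x₀) + 4f(x₁) + 2f(x₂) + ... + f(xₙ)]

x_0 = 1.5000, f(x_0) = 0.307692, coefficient = 1
x_1 = 1.6667, f(x_1) = 0.264706, coefficient = 4
x_2 = 1.8333, f(x_2) = 0.229299, coefficient = 2
x_3 = 2.0000, f(x_3) = 0.200000, coefficient = 4
x_4 = 2.1667, f(x_4) = 0.175610, coefficient = 2
x_5 = 2.3333, f(x_5) = 0.155172, coefficient = 4
x_6 = 2.5000, f(x_6) = 0.137931, coefficient = 1

I ≈ (0.166667/3) × 3.734955 = 0.207497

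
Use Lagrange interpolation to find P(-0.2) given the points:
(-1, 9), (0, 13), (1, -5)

Lagrange interpolation formula:
P(x) = Σ yᵢ × Lᵢ(x)
where Lᵢ(x) = Π_{j≠i} (x - xⱼ)/(xᵢ - xⱼ)

L_0(-0.2) = (-0.2 - 0)/(-1 - 0) × (-0.2 - 1)/(-1 - 1) = 0.120000
L_1(-0.2) = (-0.2 - (-1))/(0 - (-1)) × (-0.2 - 1)/(0 - 1) = 0.960000
L_2(-0.2) = (-0.2 - (-1))/(1 - (-1)) × (-0.2 - 0)/(1 - 0) = -0.080000

P(-0.2) = 9×L_0(-0.2) + 13×L_1(-0.2) + (-5)×L_2(-0.2)
P(-0.2) = 13.960000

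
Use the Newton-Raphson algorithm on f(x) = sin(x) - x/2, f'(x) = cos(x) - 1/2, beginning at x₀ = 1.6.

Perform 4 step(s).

f(x) = sin(x) - x/2
f'(x) = cos(x) - 1/2
x₀ = 1.6

Newton-Raphson formula: x_{n+1} = x_n - f(x_n)/f'(x_n)

Iteration 1:
  f(1.600000) = 0.199574
  f'(1.600000) = -0.529200
  x_1 = 1.600000 - 0.199574/(-0.529200) = 1.977124
Iteration 2:
  f(1.977124) = -0.069983
  f'(1.977124) = -0.895238
  x_2 = 1.977124 - (-0.069983)/(-0.895238) = 1.898951
Iteration 3:
  f(1.898951) = -0.002837
  f'(1.898951) = -0.822297
  x_3 = 1.898951 - (-0.002837)/(-0.822297) = 1.895501
Iteration 4:
  f(1.895501) = -0.000006
  f'(1.895501) = -0.819029
  x_4 = 1.895501 - (-0.000006)/(-0.819029) = 1.895494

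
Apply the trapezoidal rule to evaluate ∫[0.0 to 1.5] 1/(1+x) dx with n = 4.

f(x) = 1/(1+x)
a = 0.0, b = 1.5, n = 4
h = (b - a)/n = 0.375000

Trapezoidal rule: (h/2)[f(x₀) + 2f(x₁) + 2f(x₂) + ... + f(xₙ)]

x_0 = 0.0000, f(x_0) = 1.000000, coefficient = 1
x_1 = 0.3750, f(x_1) = 0.727273, coefficient = 2
x_2 = 0.7500, f(x_2) = 0.571429, coefficient = 2
x_3 = 1.1250, f(x_3) = 0.470588, coefficient = 2
x_4 = 1.5000, f(x_4) = 0.400000, coefficient = 1

I ≈ (0.375000/2) × 4.938579 = 0.925984
Exact value: 0.916291
Error: 0.009693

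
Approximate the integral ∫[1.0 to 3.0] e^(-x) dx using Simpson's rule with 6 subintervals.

f(x) = e^(-x)
a = 1.0, b = 3.0, n = 6
h = (b - a)/n = 0.333333

Simpson's rule: (h/3)[f(x₀) + 4f(x₁) + 2f(x₂) + ... + f(xₙ)]

x_0 = 1.0000, f(x_0) = 0.367879, coefficient = 1
x_1 = 1.3333, f(x_1) = 0.263597, coefficient = 4
x_2 = 1.6667, f(x_2) = 0.188876, coefficient = 2
x_3 = 2.0000, f(x_3) = 0.135335, coefficient = 4
x_4 = 2.3333, f(x_4) = 0.096972, coefficient = 2
x_5 = 2.6667, f(x_5) = 0.069483, coefficient = 4
x_6 = 3.0000, f(x_6) = 0.049787, coefficient = 1

I ≈ (0.333333/3) × 2.863025 = 0.318114
Exact value: 0.318092
Error: 0.000022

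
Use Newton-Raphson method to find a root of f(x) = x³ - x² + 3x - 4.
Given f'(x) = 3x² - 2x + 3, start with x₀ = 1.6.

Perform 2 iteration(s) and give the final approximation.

f(x) = x³ - x² + 3x - 4
f'(x) = 3x² - 2x + 3
x₀ = 1.6

Newton-Raphson formula: x_{n+1} = x_n - f(x_n)/f'(x_n)

Iteration 1:
  f(1.600000) = 2.336000
  f'(1.600000) = 7.480000
  x_1 = 1.600000 - 2.336000/7.480000 = 1.287701
Iteration 2:
  f(1.287701) = 0.340159
  f'(1.287701) = 5.399117
  x_2 = 1.287701 - 0.340159/5.399117 = 1.224698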